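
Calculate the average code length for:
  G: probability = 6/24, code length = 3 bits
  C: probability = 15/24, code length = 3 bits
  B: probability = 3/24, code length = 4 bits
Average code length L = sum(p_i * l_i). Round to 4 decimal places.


Weighted contributions p_i * l_i:
  G: (6/24) * 3 = 18/24
  C: (15/24) * 3 = 45/24
  B: (3/24) * 4 = 12/24
Sum = (18 + 45 + 12)/24 = 75/24

L = 75/24 = 3.1250 bits/symbol


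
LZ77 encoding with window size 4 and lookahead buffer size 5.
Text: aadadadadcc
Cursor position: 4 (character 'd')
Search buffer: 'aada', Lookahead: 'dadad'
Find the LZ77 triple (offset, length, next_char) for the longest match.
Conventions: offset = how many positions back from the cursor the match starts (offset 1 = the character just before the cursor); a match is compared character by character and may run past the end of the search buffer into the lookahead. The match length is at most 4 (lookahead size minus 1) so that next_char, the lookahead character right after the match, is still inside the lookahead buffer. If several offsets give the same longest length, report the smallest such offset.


Try each offset into the search buffer:
  offset=1 (pos 3, char 'a'): match length 0
  offset=2 (pos 2, char 'd'): match length 4
  offset=3 (pos 1, char 'a'): match length 0
  offset=4 (pos 0, char 'a'): match length 0
Longest match has length 4 at offset 2.
next_char = character at position 4 + 4 = 8 -> 'd'

Best match: offset=2, length=4 (matching 'dada' starting at position 2)
LZ77 triple: (2, 4, 'd')


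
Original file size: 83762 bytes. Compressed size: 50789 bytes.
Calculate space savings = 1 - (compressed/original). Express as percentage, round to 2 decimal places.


ratio = compressed/original = 50789/83762 = 0.606349
savings = 1 - ratio = 1 - 0.606349 = 0.393651
as a percentage: 0.393651 * 100 = 39.37%

Space savings = 1 - 50789/83762 = 39.37%


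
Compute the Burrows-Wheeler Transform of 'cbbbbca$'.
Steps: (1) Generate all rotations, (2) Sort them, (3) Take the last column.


Rotations (sorted):
  0: $cbbbbca -> last char: a
  1: a$cbbbbc -> last char: c
  2: bbbbca$c -> last char: c
  3: bbbca$cb -> last char: b
  4: bbca$cbb -> last char: b
  5: bca$cbbb -> last char: b
  6: ca$cbbbb -> last char: b
  7: cbbbbca$ -> last char: $


BWT = accbbbb$


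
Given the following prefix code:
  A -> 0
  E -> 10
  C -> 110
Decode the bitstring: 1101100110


Decoding step by step:
Bits 110 -> C
Bits 110 -> C
Bits 0 -> A
Bits 110 -> C


Decoded message: CCAC


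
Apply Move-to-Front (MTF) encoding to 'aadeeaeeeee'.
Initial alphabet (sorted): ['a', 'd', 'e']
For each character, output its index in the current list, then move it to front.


MTF encoding:
'a': index 0 in ['a', 'd', 'e'] -> ['a', 'd', 'e']
'a': index 0 in ['a', 'd', 'e'] -> ['a', 'd', 'e']
'd': index 1 in ['a', 'd', 'e'] -> ['d', 'a', 'e']
'e': index 2 in ['d', 'a', 'e'] -> ['e', 'd', 'a']
'e': index 0 in ['e', 'd', 'a'] -> ['e', 'd', 'a']
'a': index 2 in ['e', 'd', 'a'] -> ['a', 'e', 'd']
'e': index 1 in ['a', 'e', 'd'] -> ['e', 'a', 'd']
'e': index 0 in ['e', 'a', 'd'] -> ['e', 'a', 'd']
'e': index 0 in ['e', 'a', 'd'] -> ['e', 'a', 'd']
'e': index 0 in ['e', 'a', 'd'] -> ['e', 'a', 'd']
'e': index 0 in ['e', 'a', 'd'] -> ['e', 'a', 'd']


Output: [0, 0, 1, 2, 0, 2, 1, 0, 0, 0, 0]


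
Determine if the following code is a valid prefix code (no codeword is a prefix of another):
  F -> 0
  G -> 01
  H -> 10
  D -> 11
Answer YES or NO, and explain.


Checking each pair (does one codeword prefix another?):
  F='0' vs G='01': prefix -- VIOLATION

NO -- this is NOT a valid prefix code. F (0) is a prefix of G (01).


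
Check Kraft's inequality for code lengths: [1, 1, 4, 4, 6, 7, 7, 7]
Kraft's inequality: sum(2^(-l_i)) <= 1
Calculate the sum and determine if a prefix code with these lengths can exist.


Sum = 2^(-1) + 2^(-1) + 2^(-4) + 2^(-4) + 2^(-6) + 2^(-7) + 2^(-7) + 2^(-7)
    = 0.5 + 0.5 + 0.0625 + 0.0625 + 0.015625 + 0.0078125 + 0.0078125 + 0.0078125
    = 149/128 = 1.1640625
Since 1.1640625 > 1, Kraft's inequality is NOT satisfied.
A prefix code with these lengths CANNOT exist.

Kraft sum = 1.1640625. Not satisfied.


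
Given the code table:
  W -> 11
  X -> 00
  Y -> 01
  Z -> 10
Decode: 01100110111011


Decoding:
01 -> Y
10 -> Z
01 -> Y
10 -> Z
11 -> W
10 -> Z
11 -> W


Result: YZYZWZW


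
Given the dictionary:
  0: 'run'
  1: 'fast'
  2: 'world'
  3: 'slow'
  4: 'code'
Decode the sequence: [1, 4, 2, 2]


Look up each index in the dictionary:
  1 -> 'fast'
  4 -> 'code'
  2 -> 'world'
  2 -> 'world'

Decoded: "fast code world world"


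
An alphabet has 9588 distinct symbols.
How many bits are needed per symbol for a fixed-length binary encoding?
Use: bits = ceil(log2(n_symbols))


log2(9588) = 13.227
Bracket: 2^13 = 8192 < 9588 <= 2^14 = 16384
So ceil(log2(9588)) = 14

bits = ceil(log2(9588)) = ceil(13.227) = 14 bits


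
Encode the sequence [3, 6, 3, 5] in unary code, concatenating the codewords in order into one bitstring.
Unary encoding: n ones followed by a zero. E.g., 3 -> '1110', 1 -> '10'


Encode each number as n ones followed by a terminating 0:
  3 -> 1110 (4 bits)
  6 -> 1111110 (7 bits)
  3 -> 1110 (4 bits)
  5 -> 111110 (6 bits)
Total length = 4 + 7 + 4 + 6 = 21 bits.

Unary([3, 6, 3, 5]) = 111011111101110111110 (21 bits)


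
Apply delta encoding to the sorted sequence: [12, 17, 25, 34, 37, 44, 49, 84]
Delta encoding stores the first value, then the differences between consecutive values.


First value: 12
Deltas:
  17 - 12 = 5
  25 - 17 = 8
  34 - 25 = 9
  37 - 34 = 3
  44 - 37 = 7
  49 - 44 = 5
  84 - 49 = 35


Delta encoded: [12, 5, 8, 9, 3, 7, 5, 35]


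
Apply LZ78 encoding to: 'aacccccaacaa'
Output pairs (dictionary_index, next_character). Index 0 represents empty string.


LZ78 encoding steps:
Dictionary: {0: ''}
Step 1: w='' (idx 0), next='a' -> output (0, 'a'), add 'a' as idx 1
Step 2: w='a' (idx 1), next='c' -> output (1, 'c'), add 'ac' as idx 2
Step 3: w='' (idx 0), next='c' -> output (0, 'c'), add 'c' as idx 3
Step 4: w='c' (idx 3), next='c' -> output (3, 'c'), add 'cc' as idx 4
Step 5: w='c' (idx 3), next='a' -> output (3, 'a'), add 'ca' as idx 5
Step 6: w='ac' (idx 2), next='a' -> output (2, 'a'), add 'aca' as idx 6
Step 7: w='a' (idx 1), end of input -> output (1, '')


Encoded: [(0, 'a'), (1, 'c'), (0, 'c'), (3, 'c'), (3, 'a'), (2, 'a'), (1, '')]


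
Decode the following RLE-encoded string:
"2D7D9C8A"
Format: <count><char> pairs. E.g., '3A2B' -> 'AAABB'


Expanding each <count><char> pair:
  2D -> 'DD'
  7D -> 'DDDDDDD'
  9C -> 'CCCCCCCCC'
  8A -> 'AAAAAAAA'

Decoded = DDDDDDDDDCCCCCCCCCAAAAAAAA


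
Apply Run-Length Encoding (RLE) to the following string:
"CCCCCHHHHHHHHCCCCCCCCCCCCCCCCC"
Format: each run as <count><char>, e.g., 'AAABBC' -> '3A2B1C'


Scanning runs left to right:
  i=0: run of 'C' x 5 -> '5C'
  i=5: run of 'H' x 8 -> '8H'
  i=13: run of 'C' x 17 -> '17C'

RLE = 5C8H17C


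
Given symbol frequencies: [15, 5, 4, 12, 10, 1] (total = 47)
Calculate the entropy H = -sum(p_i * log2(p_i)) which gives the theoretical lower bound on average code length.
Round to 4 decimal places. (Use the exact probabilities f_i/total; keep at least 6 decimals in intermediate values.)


Per-symbol terms -p_i * log2(p_i) with p_i = f_i/47:
  p = 15/47 = 0.319149: log2(p) = -1.647698, -p*log2(p) = 0.525861
  p = 5/47 = 0.106383: log2(p) = -3.232661, -p*log2(p) = 0.343900
  p = 4/47 = 0.085106: log2(p) = -3.554589, -p*log2(p) = 0.302518
  p = 12/47 = 0.255319: log2(p) = -1.969626, -p*log2(p) = 0.502883
  p = 10/47 = 0.212766: log2(p) = -2.232661, -p*log2(p) = 0.475034
  p = 1/47 = 0.021277: log2(p) = -5.554589, -p*log2(p) = 0.118183
H = 0.525861 + 0.343900 + 0.302518 + 0.502883 + 0.475034 + 0.118183 = 2.268379

H = 2.2684 bits/symbol


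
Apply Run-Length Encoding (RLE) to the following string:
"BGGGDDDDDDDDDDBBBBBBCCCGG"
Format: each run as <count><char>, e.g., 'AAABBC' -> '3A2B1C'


Scanning runs left to right:
  i=0: run of 'B' x 1 -> '1B'
  i=1: run of 'G' x 3 -> '3G'
  i=4: run of 'D' x 10 -> '10D'
  i=14: run of 'B' x 6 -> '6B'
  i=20: run of 'C' x 3 -> '3C'
  i=23: run of 'G' x 2 -> '2G'

RLE = 1B3G10D6B3C2G


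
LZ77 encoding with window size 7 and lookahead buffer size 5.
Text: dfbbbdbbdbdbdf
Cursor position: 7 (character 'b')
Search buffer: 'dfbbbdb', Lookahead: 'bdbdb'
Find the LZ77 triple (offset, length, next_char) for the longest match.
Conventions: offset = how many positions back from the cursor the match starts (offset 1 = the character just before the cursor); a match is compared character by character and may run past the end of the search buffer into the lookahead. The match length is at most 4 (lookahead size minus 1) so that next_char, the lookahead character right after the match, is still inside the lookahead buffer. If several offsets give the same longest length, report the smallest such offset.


Try each offset into the search buffer:
  offset=1 (pos 6, char 'b'): match length 1
  offset=2 (pos 5, char 'd'): match length 0
  offset=3 (pos 4, char 'b'): match length 3
  offset=4 (pos 3, char 'b'): match length 1
  offset=5 (pos 2, char 'b'): match length 1
  offset=6 (pos 1, char 'f'): match length 0
  offset=7 (pos 0, char 'd'): match length 0
Longest match has length 3 at offset 3.
next_char = character at position 7 + 3 = 10 -> 'd'

Best match: offset=3, length=3 (matching 'bdb' starting at position 4)
LZ77 triple: (3, 3, 'd')


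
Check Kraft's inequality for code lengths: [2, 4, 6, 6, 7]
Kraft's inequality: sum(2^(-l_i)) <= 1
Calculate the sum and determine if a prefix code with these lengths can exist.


Sum = 2^(-2) + 2^(-4) + 2^(-6) + 2^(-6) + 2^(-7)
    = 0.25 + 0.0625 + 0.015625 + 0.015625 + 0.0078125
    = 45/128 = 0.3515625
Since 0.3515625 <= 1, Kraft's inequality IS satisfied.
A prefix code with these lengths CAN exist.

Kraft sum = 0.3515625. Satisfied.


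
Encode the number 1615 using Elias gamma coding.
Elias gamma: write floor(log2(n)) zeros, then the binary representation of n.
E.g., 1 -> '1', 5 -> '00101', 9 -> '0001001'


num_bits = floor(log2(1615)) + 1 = 11
leading_zeros = num_bits - 1 = 10
binary(1615) = 11001001111

Elias gamma(1615) = '0000000000' + '11001001111' = 000000000011001001111 (21 bits)


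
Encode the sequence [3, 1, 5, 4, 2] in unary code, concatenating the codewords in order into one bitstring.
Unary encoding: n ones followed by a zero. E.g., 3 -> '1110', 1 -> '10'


Encode each number as n ones followed by a terminating 0:
  3 -> 1110 (4 bits)
  1 -> 10 (2 bits)
  5 -> 111110 (6 bits)
  4 -> 11110 (5 bits)
  2 -> 110 (3 bits)
Total length = 4 + 2 + 6 + 5 + 3 = 20 bits.

Unary([3, 1, 5, 4, 2]) = 11101011111011110110 (20 bits)


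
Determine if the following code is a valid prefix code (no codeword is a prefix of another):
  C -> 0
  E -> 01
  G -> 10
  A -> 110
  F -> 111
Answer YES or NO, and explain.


Checking each pair (does one codeword prefix another?):
  C='0' vs E='01': prefix -- VIOLATION

NO -- this is NOT a valid prefix code. C (0) is a prefix of E (01).


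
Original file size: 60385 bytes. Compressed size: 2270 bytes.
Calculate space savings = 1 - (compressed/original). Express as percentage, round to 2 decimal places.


ratio = compressed/original = 2270/60385 = 0.037592
savings = 1 - ratio = 1 - 0.037592 = 0.962408
as a percentage: 0.962408 * 100 = 96.24%

Space savings = 1 - 2270/60385 = 96.24%


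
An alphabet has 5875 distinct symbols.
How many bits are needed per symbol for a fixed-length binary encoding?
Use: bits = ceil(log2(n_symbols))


log2(5875) = 12.5204
Bracket: 2^12 = 4096 < 5875 <= 2^13 = 8192
So ceil(log2(5875)) = 13

bits = ceil(log2(5875)) = ceil(12.5204) = 13 bits


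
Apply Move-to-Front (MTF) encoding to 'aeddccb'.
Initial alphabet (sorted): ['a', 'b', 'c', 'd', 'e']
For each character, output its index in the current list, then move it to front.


MTF encoding:
'a': index 0 in ['a', 'b', 'c', 'd', 'e'] -> ['a', 'b', 'c', 'd', 'e']
'e': index 4 in ['a', 'b', 'c', 'd', 'e'] -> ['e', 'a', 'b', 'c', 'd']
'd': index 4 in ['e', 'a', 'b', 'c', 'd'] -> ['d', 'e', 'a', 'b', 'c']
'd': index 0 in ['d', 'e', 'a', 'b', 'c'] -> ['d', 'e', 'a', 'b', 'c']
'c': index 4 in ['d', 'e', 'a', 'b', 'c'] -> ['c', 'd', 'e', 'a', 'b']
'c': index 0 in ['c', 'd', 'e', 'a', 'b'] -> ['c', 'd', 'e', 'a', 'b']
'b': index 4 in ['c', 'd', 'e', 'a', 'b'] -> ['b', 'c', 'd', 'e', 'a']


Output: [0, 4, 4, 0, 4, 0, 4]


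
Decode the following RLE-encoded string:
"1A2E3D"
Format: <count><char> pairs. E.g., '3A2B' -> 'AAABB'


Expanding each <count><char> pair:
  1A -> 'A'
  2E -> 'EE'
  3D -> 'DDD'

Decoded = AEEDDD


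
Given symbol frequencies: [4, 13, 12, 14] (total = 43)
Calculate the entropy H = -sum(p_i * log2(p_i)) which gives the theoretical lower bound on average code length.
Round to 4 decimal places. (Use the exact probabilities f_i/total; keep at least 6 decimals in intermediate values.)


Per-symbol terms -p_i * log2(p_i) with p_i = f_i/43:
  p = 4/43 = 0.093023: log2(p) = -3.426265, -p*log2(p) = 0.318722
  p = 13/43 = 0.302326: log2(p) = -1.725825, -p*log2(p) = 0.521761
  p = 12/43 = 0.279070: log2(p) = -1.841302, -p*log2(p) = 0.513852
  p = 14/43 = 0.325581: log2(p) = -1.618910, -p*log2(p) = 0.527087
H = 0.318722 + 0.521761 + 0.513852 + 0.527087 = 1.881422

H = 1.8814 bits/symbol


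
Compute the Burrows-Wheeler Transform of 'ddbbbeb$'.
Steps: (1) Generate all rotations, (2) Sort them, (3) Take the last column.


Rotations (sorted):
  0: $ddbbbeb -> last char: b
  1: b$ddbbbe -> last char: e
  2: bbbeb$dd -> last char: d
  3: bbeb$ddb -> last char: b
  4: beb$ddbb -> last char: b
  5: dbbbeb$d -> last char: d
  6: ddbbbeb$ -> last char: $
  7: eb$ddbbb -> last char: b


BWT = bedbbd$b


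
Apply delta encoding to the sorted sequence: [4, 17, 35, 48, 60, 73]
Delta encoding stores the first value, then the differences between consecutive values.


First value: 4
Deltas:
  17 - 4 = 13
  35 - 17 = 18
  48 - 35 = 13
  60 - 48 = 12
  73 - 60 = 13


Delta encoded: [4, 13, 18, 13, 12, 13]


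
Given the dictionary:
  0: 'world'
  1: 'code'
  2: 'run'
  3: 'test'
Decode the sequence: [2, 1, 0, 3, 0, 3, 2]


Look up each index in the dictionary:
  2 -> 'run'
  1 -> 'code'
  0 -> 'world'
  3 -> 'test'
  0 -> 'world'
  3 -> 'test'
  2 -> 'run'

Decoded: "run code world test world test run"


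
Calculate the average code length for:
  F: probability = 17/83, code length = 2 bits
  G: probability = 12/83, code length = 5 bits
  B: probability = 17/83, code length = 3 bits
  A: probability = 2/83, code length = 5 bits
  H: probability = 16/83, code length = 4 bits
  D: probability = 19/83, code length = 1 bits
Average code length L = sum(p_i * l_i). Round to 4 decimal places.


Weighted contributions p_i * l_i:
  F: (17/83) * 2 = 34/83
  G: (12/83) * 5 = 60/83
  B: (17/83) * 3 = 51/83
  A: (2/83) * 5 = 10/83
  H: (16/83) * 4 = 64/83
  D: (19/83) * 1 = 19/83
Sum = (34 + 60 + 51 + 10 + 64 + 19)/83 = 238/83

L = 238/83 = 2.8675 bits/symbol


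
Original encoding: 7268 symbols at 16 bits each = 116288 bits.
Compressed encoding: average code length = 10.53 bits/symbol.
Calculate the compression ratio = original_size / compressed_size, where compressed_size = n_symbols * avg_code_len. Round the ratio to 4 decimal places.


original_size = n_symbols * orig_bits = 7268 * 16 = 116288 bits
compressed_size = n_symbols * avg_code_len = 7268 * 10.53 = 76532.04 bits
ratio = original_size / compressed_size = 116288 / 76532.04 = 1.5195

Compression ratio = 1.5195


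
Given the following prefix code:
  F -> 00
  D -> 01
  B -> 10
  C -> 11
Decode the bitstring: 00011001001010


Decoding step by step:
Bits 00 -> F
Bits 01 -> D
Bits 10 -> B
Bits 01 -> D
Bits 00 -> F
Bits 10 -> B
Bits 10 -> B


Decoded message: FDBDFBB


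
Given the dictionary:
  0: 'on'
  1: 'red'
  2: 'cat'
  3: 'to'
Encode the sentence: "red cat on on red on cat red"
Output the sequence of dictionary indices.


Look up each word in the dictionary:
  'red' -> 1
  'cat' -> 2
  'on' -> 0
  'on' -> 0
  'red' -> 1
  'on' -> 0
  'cat' -> 2
  'red' -> 1

Encoded: [1, 2, 0, 0, 1, 0, 2, 1]


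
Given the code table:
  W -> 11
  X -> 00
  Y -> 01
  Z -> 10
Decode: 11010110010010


Decoding:
11 -> W
01 -> Y
01 -> Y
10 -> Z
01 -> Y
00 -> X
10 -> Z


Result: WYYZYXZ


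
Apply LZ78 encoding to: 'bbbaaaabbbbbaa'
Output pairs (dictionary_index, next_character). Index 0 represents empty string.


LZ78 encoding steps:
Dictionary: {0: ''}
Step 1: w='' (idx 0), next='b' -> output (0, 'b'), add 'b' as idx 1
Step 2: w='b' (idx 1), next='b' -> output (1, 'b'), add 'bb' as idx 2
Step 3: w='' (idx 0), next='a' -> output (0, 'a'), add 'a' as idx 3
Step 4: w='a' (idx 3), next='a' -> output (3, 'a'), add 'aa' as idx 4
Step 5: w='a' (idx 3), next='b' -> output (3, 'b'), add 'ab' as idx 5
Step 6: w='bb' (idx 2), next='b' -> output (2, 'b'), add 'bbb' as idx 6
Step 7: w='b' (idx 1), next='a' -> output (1, 'a'), add 'ba' as idx 7
Step 8: w='a' (idx 3), end of input -> output (3, '')


Encoded: [(0, 'b'), (1, 'b'), (0, 'a'), (3, 'a'), (3, 'b'), (2, 'b'), (1, 'a'), (3, '')]


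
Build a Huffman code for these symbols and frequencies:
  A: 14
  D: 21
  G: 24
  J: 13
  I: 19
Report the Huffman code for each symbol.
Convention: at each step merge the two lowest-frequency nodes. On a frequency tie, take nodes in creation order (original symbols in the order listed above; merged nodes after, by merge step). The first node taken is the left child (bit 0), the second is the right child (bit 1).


Huffman tree construction:
Step 1: Merge J(13) + A(14) = 27
Step 2: Merge I(19) + D(21) = 40
Step 3: Merge G(24) + (J+A)(27) = 51
Step 4: Merge (I+D)(40) + (G+(J+A))(51) = 91
Read each symbol's code off the tree from the root (left child = 0, right child = 1).

Codes:
  A: 111 (length 3)
  D: 01 (length 2)
  G: 10 (length 2)
  J: 110 (length 3)
  I: 00 (length 2)
Average code length: 209/91 = 2.2967 bits/symbol


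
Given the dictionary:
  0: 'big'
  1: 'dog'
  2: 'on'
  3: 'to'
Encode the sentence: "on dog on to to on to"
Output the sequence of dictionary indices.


Look up each word in the dictionary:
  'on' -> 2
  'dog' -> 1
  'on' -> 2
  'to' -> 3
  'to' -> 3
  'on' -> 2
  'to' -> 3

Encoded: [2, 1, 2, 3, 3, 2, 3]


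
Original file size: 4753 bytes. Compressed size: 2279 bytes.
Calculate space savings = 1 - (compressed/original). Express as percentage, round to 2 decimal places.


ratio = compressed/original = 2279/4753 = 0.479487
savings = 1 - ratio = 1 - 0.479487 = 0.520513
as a percentage: 0.520513 * 100 = 52.05%

Space savings = 1 - 2279/4753 = 52.05%


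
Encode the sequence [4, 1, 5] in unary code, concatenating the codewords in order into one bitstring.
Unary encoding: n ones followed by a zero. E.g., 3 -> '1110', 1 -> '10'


Encode each number as n ones followed by a terminating 0:
  4 -> 11110 (5 bits)
  1 -> 10 (2 bits)
  5 -> 111110 (6 bits)
Total length = 5 + 2 + 6 = 13 bits.

Unary([4, 1, 5]) = 1111010111110 (13 bits)


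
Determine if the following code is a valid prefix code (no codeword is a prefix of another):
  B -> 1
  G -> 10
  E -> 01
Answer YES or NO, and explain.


Checking each pair (does one codeword prefix another?):
  B='1' vs G='10': prefix -- VIOLATION

NO -- this is NOT a valid prefix code. B (1) is a prefix of G (10).


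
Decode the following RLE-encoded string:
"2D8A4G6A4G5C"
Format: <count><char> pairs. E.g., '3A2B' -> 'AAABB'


Expanding each <count><char> pair:
  2D -> 'DD'
  8A -> 'AAAAAAAA'
  4G -> 'GGGG'
  6A -> 'AAAAAA'
  4G -> 'GGGG'
  5C -> 'CCCCC'

Decoded = DDAAAAAAAAGGGGAAAAAAGGGGCCCCC


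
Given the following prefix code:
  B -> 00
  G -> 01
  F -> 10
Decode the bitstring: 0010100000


Decoding step by step:
Bits 00 -> B
Bits 10 -> F
Bits 10 -> F
Bits 00 -> B
Bits 00 -> B


Decoded message: BFFBB


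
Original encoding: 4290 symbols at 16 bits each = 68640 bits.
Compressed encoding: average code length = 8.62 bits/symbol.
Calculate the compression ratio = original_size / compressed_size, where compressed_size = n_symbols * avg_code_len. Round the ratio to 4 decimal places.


original_size = n_symbols * orig_bits = 4290 * 16 = 68640 bits
compressed_size = n_symbols * avg_code_len = 4290 * 8.62 = 36979.8 bits
ratio = original_size / compressed_size = 68640 / 36979.8 = 1.8561

Compression ratio = 1.8561


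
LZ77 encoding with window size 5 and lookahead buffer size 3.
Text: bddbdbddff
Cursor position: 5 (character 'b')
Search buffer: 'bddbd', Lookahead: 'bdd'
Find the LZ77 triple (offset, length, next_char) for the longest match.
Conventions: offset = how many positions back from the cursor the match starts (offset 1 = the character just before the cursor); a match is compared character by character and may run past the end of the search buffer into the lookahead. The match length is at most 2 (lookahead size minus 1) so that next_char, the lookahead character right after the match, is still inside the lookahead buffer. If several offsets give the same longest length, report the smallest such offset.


Try each offset into the search buffer:
  offset=1 (pos 4, char 'd'): match length 0
  offset=2 (pos 3, char 'b'): match length 2
  offset=3 (pos 2, char 'd'): match length 0
  offset=4 (pos 1, char 'd'): match length 0
  offset=5 (pos 0, char 'b'): match length 2
Longest match has length 2, found at offsets 2, 5; take the smallest, offset 2.
next_char = character at position 5 + 2 = 7 -> 'd'

Best match: offset=2, length=2 (matching 'bd' starting at position 3)
LZ77 triple: (2, 2, 'd')


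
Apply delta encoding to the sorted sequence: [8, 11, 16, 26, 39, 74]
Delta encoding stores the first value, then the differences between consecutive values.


First value: 8
Deltas:
  11 - 8 = 3
  16 - 11 = 5
  26 - 16 = 10
  39 - 26 = 13
  74 - 39 = 35


Delta encoded: [8, 3, 5, 10, 13, 35]


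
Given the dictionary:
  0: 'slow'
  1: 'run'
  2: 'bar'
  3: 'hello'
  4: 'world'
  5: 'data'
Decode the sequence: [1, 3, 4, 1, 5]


Look up each index in the dictionary:
  1 -> 'run'
  3 -> 'hello'
  4 -> 'world'
  1 -> 'run'
  5 -> 'data'

Decoded: "run hello world run data"


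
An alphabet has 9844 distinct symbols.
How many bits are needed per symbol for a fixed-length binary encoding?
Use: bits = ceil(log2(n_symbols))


log2(9844) = 13.265
Bracket: 2^13 = 8192 < 9844 <= 2^14 = 16384
So ceil(log2(9844)) = 14

bits = ceil(log2(9844)) = ceil(13.265) = 14 bits


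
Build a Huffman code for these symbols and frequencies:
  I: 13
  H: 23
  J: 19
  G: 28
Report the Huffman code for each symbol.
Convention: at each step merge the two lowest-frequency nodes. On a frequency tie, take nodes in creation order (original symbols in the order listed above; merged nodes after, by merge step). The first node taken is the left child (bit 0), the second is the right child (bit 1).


Huffman tree construction:
Step 1: Merge I(13) + J(19) = 32
Step 2: Merge H(23) + G(28) = 51
Step 3: Merge (I+J)(32) + (H+G)(51) = 83
Read each symbol's code off the tree from the root (left child = 0, right child = 1).

Codes:
  I: 00 (length 2)
  H: 10 (length 2)
  J: 01 (length 2)
  G: 11 (length 2)
Average code length: 166/83 = 2.0000 bits/symbol


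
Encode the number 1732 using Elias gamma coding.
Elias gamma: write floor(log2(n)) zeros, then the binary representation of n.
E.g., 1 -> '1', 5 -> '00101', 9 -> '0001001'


num_bits = floor(log2(1732)) + 1 = 11
leading_zeros = num_bits - 1 = 10
binary(1732) = 11011000100

Elias gamma(1732) = '0000000000' + '11011000100' = 000000000011011000100 (21 bits)


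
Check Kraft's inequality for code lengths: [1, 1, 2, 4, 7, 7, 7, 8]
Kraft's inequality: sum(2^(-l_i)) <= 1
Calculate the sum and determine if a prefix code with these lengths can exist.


Sum = 2^(-1) + 2^(-1) + 2^(-2) + 2^(-4) + 2^(-7) + 2^(-7) + 2^(-7) + 2^(-8)
    = 0.5 + 0.5 + 0.25 + 0.0625 + 0.0078125 + 0.0078125 + 0.0078125 + 0.00390625
    = 343/256 = 1.33984375
Since 1.33984375 > 1, Kraft's inequality is NOT satisfied.
A prefix code with these lengths CANNOT exist.

Kraft sum = 1.33984375. Not satisfied.


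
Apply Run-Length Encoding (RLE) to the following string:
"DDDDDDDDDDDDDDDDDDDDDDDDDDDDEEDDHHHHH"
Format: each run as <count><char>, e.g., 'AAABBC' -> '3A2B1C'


Scanning runs left to right:
  i=0: run of 'D' x 28 -> '28D'
  i=28: run of 'E' x 2 -> '2E'
  i=30: run of 'D' x 2 -> '2D'
  i=32: run of 'H' x 5 -> '5H'

RLE = 28D2E2D5H


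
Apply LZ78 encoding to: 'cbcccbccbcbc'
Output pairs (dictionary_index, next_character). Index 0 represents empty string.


LZ78 encoding steps:
Dictionary: {0: ''}
Step 1: w='' (idx 0), next='c' -> output (0, 'c'), add 'c' as idx 1
Step 2: w='' (idx 0), next='b' -> output (0, 'b'), add 'b' as idx 2
Step 3: w='c' (idx 1), next='c' -> output (1, 'c'), add 'cc' as idx 3
Step 4: w='c' (idx 1), next='b' -> output (1, 'b'), add 'cb' as idx 4
Step 5: w='cc' (idx 3), next='b' -> output (3, 'b'), add 'ccb' as idx 5
Step 6: w='cb' (idx 4), next='c' -> output (4, 'c'), add 'cbc' as idx 6


Encoded: [(0, 'c'), (0, 'b'), (1, 'c'), (1, 'b'), (3, 'b'), (4, 'c')]


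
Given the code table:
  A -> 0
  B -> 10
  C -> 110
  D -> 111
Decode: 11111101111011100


Decoding:
111 -> D
111 -> D
0 -> A
111 -> D
10 -> B
111 -> D
0 -> A
0 -> A


Result: DDADBDAA


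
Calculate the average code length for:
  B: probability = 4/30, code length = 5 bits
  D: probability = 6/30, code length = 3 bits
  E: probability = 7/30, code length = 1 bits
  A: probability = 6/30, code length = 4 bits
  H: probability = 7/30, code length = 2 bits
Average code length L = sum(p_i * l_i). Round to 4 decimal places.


Weighted contributions p_i * l_i:
  B: (4/30) * 5 = 20/30
  D: (6/30) * 3 = 18/30
  E: (7/30) * 1 = 7/30
  A: (6/30) * 4 = 24/30
  H: (7/30) * 2 = 14/30
Sum = (20 + 18 + 7 + 24 + 14)/30 = 83/30

L = 83/30 = 2.7667 bits/symbol


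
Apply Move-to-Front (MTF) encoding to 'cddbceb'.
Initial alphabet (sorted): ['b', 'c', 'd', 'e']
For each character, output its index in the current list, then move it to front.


MTF encoding:
'c': index 1 in ['b', 'c', 'd', 'e'] -> ['c', 'b', 'd', 'e']
'd': index 2 in ['c', 'b', 'd', 'e'] -> ['d', 'c', 'b', 'e']
'd': index 0 in ['d', 'c', 'b', 'e'] -> ['d', 'c', 'b', 'e']
'b': index 2 in ['d', 'c', 'b', 'e'] -> ['b', 'd', 'c', 'e']
'c': index 2 in ['b', 'd', 'c', 'e'] -> ['c', 'b', 'd', 'e']
'e': index 3 in ['c', 'b', 'd', 'e'] -> ['e', 'c', 'b', 'd']
'b': index 2 in ['e', 'c', 'b', 'd'] -> ['b', 'e', 'c', 'd']


Output: [1, 2, 0, 2, 2, 3, 2]


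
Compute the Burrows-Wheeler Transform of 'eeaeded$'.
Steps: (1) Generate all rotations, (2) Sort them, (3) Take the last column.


Rotations (sorted):
  0: $eeaeded -> last char: d
  1: aeded$ee -> last char: e
  2: d$eeaede -> last char: e
  3: ded$eeae -> last char: e
  4: eaeded$e -> last char: e
  5: ed$eeaed -> last char: d
  6: eded$eea -> last char: a
  7: eeaeded$ -> last char: $


BWT = deeeeda$


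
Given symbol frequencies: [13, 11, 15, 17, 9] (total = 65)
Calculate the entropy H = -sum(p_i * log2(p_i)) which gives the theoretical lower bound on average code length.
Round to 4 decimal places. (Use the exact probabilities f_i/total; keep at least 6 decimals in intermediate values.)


Per-symbol terms -p_i * log2(p_i) with p_i = f_i/65:
  p = 13/65 = 0.200000: log2(p) = -2.321928, -p*log2(p) = 0.464386
  p = 11/65 = 0.169231: log2(p) = -2.562936, -p*log2(p) = 0.433728
  p = 15/65 = 0.230769: log2(p) = -2.115477, -p*log2(p) = 0.488187
  p = 17/65 = 0.261538: log2(p) = -1.934905, -p*log2(p) = 0.506052
  p = 9/65 = 0.138462: log2(p) = -2.852443, -p*log2(p) = 0.394954
H = 0.464386 + 0.433728 + 0.488187 + 0.506052 + 0.394954 = 2.287307

H = 2.2873 bits/symbol


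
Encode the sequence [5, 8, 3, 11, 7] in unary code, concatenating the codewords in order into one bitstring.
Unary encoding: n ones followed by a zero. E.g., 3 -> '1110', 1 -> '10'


Encode each number as n ones followed by a terminating 0:
  5 -> 111110 (6 bits)
  8 -> 111111110 (9 bits)
  3 -> 1110 (4 bits)
  11 -> 111111111110 (12 bits)
  7 -> 11111110 (8 bits)
Total length = 6 + 9 + 4 + 12 + 8 = 39 bits.

Unary([5, 8, 3, 11, 7]) = 111110111111110111011111111111011111110 (39 bits)


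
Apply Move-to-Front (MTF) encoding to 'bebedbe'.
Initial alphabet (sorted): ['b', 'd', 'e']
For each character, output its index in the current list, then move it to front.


MTF encoding:
'b': index 0 in ['b', 'd', 'e'] -> ['b', 'd', 'e']
'e': index 2 in ['b', 'd', 'e'] -> ['e', 'b', 'd']
'b': index 1 in ['e', 'b', 'd'] -> ['b', 'e', 'd']
'e': index 1 in ['b', 'e', 'd'] -> ['e', 'b', 'd']
'd': index 2 in ['e', 'b', 'd'] -> ['d', 'e', 'b']
'b': index 2 in ['d', 'e', 'b'] -> ['b', 'd', 'e']
'e': index 2 in ['b', 'd', 'e'] -> ['e', 'b', 'd']


Output: [0, 2, 1, 1, 2, 2, 2]


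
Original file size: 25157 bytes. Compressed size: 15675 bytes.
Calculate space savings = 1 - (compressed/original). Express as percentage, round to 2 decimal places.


ratio = compressed/original = 15675/25157 = 0.623087
savings = 1 - ratio = 1 - 0.623087 = 0.376913
as a percentage: 0.376913 * 100 = 37.69%

Space savings = 1 - 15675/25157 = 37.69%


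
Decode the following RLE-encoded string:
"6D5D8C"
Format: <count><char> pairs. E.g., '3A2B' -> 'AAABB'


Expanding each <count><char> pair:
  6D -> 'DDDDDD'
  5D -> 'DDDDD'
  8C -> 'CCCCCCCC'

Decoded = DDDDDDDDDDDCCCCCCCC


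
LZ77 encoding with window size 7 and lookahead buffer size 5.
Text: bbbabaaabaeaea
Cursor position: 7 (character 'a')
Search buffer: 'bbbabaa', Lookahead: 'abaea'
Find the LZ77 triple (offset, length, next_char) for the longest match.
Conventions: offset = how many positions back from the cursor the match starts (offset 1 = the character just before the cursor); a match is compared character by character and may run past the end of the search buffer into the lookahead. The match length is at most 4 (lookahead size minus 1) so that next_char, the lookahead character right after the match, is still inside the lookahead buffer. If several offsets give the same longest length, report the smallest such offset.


Try each offset into the search buffer:
  offset=1 (pos 6, char 'a'): match length 1
  offset=2 (pos 5, char 'a'): match length 1
  offset=3 (pos 4, char 'b'): match length 0
  offset=4 (pos 3, char 'a'): match length 3
  offset=5 (pos 2, char 'b'): match length 0
  offset=6 (pos 1, char 'b'): match length 0
  offset=7 (pos 0, char 'b'): match length 0
Longest match has length 3 at offset 4.
next_char = character at position 7 + 3 = 10 -> 'e'

Best match: offset=4, length=3 (matching 'aba' starting at position 3)
LZ77 triple: (4, 3, 'e')


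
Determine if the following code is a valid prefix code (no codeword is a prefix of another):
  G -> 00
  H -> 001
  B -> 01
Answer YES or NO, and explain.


Checking each pair (does one codeword prefix another?):
  G='00' vs H='001': prefix -- VIOLATION

NO -- this is NOT a valid prefix code. G (00) is a prefix of H (001).


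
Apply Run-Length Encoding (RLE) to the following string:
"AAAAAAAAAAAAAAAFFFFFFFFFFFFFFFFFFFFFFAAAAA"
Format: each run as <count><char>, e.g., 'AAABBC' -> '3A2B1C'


Scanning runs left to right:
  i=0: run of 'A' x 15 -> '15A'
  i=15: run of 'F' x 22 -> '22F'
  i=37: run of 'A' x 5 -> '5A'

RLE = 15A22F5A


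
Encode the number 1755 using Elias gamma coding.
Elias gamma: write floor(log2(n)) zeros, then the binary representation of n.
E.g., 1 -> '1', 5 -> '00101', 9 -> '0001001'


num_bits = floor(log2(1755)) + 1 = 11
leading_zeros = num_bits - 1 = 10
binary(1755) = 11011011011

Elias gamma(1755) = '0000000000' + '11011011011' = 000000000011011011011 (21 bits)


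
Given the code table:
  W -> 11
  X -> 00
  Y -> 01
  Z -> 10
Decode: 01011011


Decoding:
01 -> Y
01 -> Y
10 -> Z
11 -> W


Result: YYZW


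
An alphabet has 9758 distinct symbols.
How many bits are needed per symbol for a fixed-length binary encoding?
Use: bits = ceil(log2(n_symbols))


log2(9758) = 13.2524
Bracket: 2^13 = 8192 < 9758 <= 2^14 = 16384
So ceil(log2(9758)) = 14

bits = ceil(log2(9758)) = ceil(13.2524) = 14 bits


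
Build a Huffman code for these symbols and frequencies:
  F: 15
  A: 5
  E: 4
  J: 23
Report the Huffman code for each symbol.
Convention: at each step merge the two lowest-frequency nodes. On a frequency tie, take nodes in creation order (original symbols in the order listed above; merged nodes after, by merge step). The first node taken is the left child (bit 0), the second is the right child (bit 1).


Huffman tree construction:
Step 1: Merge E(4) + A(5) = 9
Step 2: Merge (E+A)(9) + F(15) = 24
Step 3: Merge J(23) + ((E+A)+F)(24) = 47
Read each symbol's code off the tree from the root (left child = 0, right child = 1).

Codes:
  F: 11 (length 2)
  A: 101 (length 3)
  E: 100 (length 3)
  J: 0 (length 1)
Average code length: 80/47 = 1.7021 bits/symbol


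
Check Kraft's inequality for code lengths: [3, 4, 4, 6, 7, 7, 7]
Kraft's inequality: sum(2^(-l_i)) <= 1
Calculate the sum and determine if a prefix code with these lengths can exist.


Sum = 2^(-3) + 2^(-4) + 2^(-4) + 2^(-6) + 2^(-7) + 2^(-7) + 2^(-7)
    = 0.125 + 0.0625 + 0.0625 + 0.015625 + 0.0078125 + 0.0078125 + 0.0078125
    = 37/128 = 0.2890625
Since 0.2890625 <= 1, Kraft's inequality IS satisfied.
A prefix code with these lengths CAN exist.

Kraft sum = 0.2890625. Satisfied.


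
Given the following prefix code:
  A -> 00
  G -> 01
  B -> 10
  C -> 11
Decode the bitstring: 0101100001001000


Decoding step by step:
Bits 01 -> G
Bits 01 -> G
Bits 10 -> B
Bits 00 -> A
Bits 01 -> G
Bits 00 -> A
Bits 10 -> B
Bits 00 -> A


Decoded message: GGBAGABA


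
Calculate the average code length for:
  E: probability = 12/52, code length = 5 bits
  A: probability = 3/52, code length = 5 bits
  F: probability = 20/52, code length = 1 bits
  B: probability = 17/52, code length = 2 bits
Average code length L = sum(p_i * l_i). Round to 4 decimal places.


Weighted contributions p_i * l_i:
  E: (12/52) * 5 = 60/52
  A: (3/52) * 5 = 15/52
  F: (20/52) * 1 = 20/52
  B: (17/52) * 2 = 34/52
Sum = (60 + 15 + 20 + 34)/52 = 129/52

L = 129/52 = 2.4808 bits/symbol


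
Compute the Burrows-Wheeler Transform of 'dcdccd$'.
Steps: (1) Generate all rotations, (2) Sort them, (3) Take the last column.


Rotations (sorted):
  0: $dcdccd -> last char: d
  1: ccd$dcd -> last char: d
  2: cd$dcdc -> last char: c
  3: cdccd$d -> last char: d
  4: d$dcdcc -> last char: c
  5: dccd$dc -> last char: c
  6: dcdccd$ -> last char: $


BWT = ddcdcc$


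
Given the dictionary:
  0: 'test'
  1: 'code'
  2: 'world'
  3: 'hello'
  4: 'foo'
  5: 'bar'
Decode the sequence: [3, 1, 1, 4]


Look up each index in the dictionary:
  3 -> 'hello'
  1 -> 'code'
  1 -> 'code'
  4 -> 'foo'

Decoded: "hello code code foo"


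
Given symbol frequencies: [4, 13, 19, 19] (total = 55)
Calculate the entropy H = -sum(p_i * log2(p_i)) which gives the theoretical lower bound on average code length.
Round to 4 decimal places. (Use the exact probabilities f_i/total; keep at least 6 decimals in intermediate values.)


Per-symbol terms -p_i * log2(p_i) with p_i = f_i/55:
  p = 4/55 = 0.072727: log2(p) = -3.781360, -p*log2(p) = 0.275008
  p = 13/55 = 0.236364: log2(p) = -2.080920, -p*log2(p) = 0.491854
  p = 19/55 = 0.345455: log2(p) = -1.533432, -p*log2(p) = 0.529731
  p = 19/55 = 0.345455: log2(p) = -1.533432, -p*log2(p) = 0.529731
H = 0.275008 + 0.491854 + 0.529731 + 0.529731 = 1.826324

H = 1.8263 bits/symbol


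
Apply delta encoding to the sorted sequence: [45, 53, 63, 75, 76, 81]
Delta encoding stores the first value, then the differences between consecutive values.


First value: 45
Deltas:
  53 - 45 = 8
  63 - 53 = 10
  75 - 63 = 12
  76 - 75 = 1
  81 - 76 = 5


Delta encoded: [45, 8, 10, 12, 1, 5]


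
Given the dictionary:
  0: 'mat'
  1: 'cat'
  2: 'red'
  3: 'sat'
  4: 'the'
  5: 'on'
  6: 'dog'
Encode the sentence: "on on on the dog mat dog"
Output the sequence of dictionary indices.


Look up each word in the dictionary:
  'on' -> 5
  'on' -> 5
  'on' -> 5
  'the' -> 4
  'dog' -> 6
  'mat' -> 0
  'dog' -> 6

Encoded: [5, 5, 5, 4, 6, 0, 6]


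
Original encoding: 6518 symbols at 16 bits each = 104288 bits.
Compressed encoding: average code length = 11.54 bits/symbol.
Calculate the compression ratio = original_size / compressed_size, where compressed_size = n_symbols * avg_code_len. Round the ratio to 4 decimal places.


original_size = n_symbols * orig_bits = 6518 * 16 = 104288 bits
compressed_size = n_symbols * avg_code_len = 6518 * 11.54 = 75217.72 bits
ratio = original_size / compressed_size = 104288 / 75217.72 = 1.3865

Compression ratio = 1.3865


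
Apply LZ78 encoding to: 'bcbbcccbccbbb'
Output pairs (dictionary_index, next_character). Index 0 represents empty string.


LZ78 encoding steps:
Dictionary: {0: ''}
Step 1: w='' (idx 0), next='b' -> output (0, 'b'), add 'b' as idx 1
Step 2: w='' (idx 0), next='c' -> output (0, 'c'), add 'c' as idx 2
Step 3: w='b' (idx 1), next='b' -> output (1, 'b'), add 'bb' as idx 3
Step 4: w='c' (idx 2), next='c' -> output (2, 'c'), add 'cc' as idx 4
Step 5: w='c' (idx 2), next='b' -> output (2, 'b'), add 'cb' as idx 5
Step 6: w='cc' (idx 4), next='b' -> output (4, 'b'), add 'ccb' as idx 6
Step 7: w='bb' (idx 3), end of input -> output (3, '')


Encoded: [(0, 'b'), (0, 'c'), (1, 'b'), (2, 'c'), (2, 'b'), (4, 'b'), (3, '')]


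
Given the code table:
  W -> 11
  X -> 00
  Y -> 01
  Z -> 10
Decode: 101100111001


Decoding:
10 -> Z
11 -> W
00 -> X
11 -> W
10 -> Z
01 -> Y


Result: ZWXWZY


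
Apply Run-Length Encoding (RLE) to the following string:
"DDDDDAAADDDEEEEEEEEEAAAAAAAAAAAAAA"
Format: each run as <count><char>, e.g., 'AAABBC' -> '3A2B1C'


Scanning runs left to right:
  i=0: run of 'D' x 5 -> '5D'
  i=5: run of 'A' x 3 -> '3A'
  i=8: run of 'D' x 3 -> '3D'
  i=11: run of 'E' x 9 -> '9E'
  i=20: run of 'A' x 14 -> '14A'

RLE = 5D3A3D9E14A


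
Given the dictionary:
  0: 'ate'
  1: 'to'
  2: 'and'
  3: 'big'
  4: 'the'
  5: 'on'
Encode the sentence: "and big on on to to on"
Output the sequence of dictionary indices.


Look up each word in the dictionary:
  'and' -> 2
  'big' -> 3
  'on' -> 5
  'on' -> 5
  'to' -> 1
  'to' -> 1
  'on' -> 5

Encoded: [2, 3, 5, 5, 1, 1, 5]


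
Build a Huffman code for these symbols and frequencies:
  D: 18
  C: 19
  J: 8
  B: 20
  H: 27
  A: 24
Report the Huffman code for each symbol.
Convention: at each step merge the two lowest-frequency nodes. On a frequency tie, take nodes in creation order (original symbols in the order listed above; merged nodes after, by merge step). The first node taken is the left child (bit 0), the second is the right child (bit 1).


Huffman tree construction:
Step 1: Merge J(8) + D(18) = 26
Step 2: Merge C(19) + B(20) = 39
Step 3: Merge A(24) + (J+D)(26) = 50
Step 4: Merge H(27) + (C+B)(39) = 66
Step 5: Merge (A+(J+D))(50) + (H+(C+B))(66) = 116
Read each symbol's code off the tree from the root (left child = 0, right child = 1).

Codes:
  D: 011 (length 3)
  C: 110 (length 3)
  J: 010 (length 3)
  B: 111 (length 3)
  H: 10 (length 2)
  A: 00 (length 2)
Average code length: 297/116 = 2.5603 bits/symbol


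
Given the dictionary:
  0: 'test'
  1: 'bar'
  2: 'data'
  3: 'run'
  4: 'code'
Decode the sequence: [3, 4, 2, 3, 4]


Look up each index in the dictionary:
  3 -> 'run'
  4 -> 'code'
  2 -> 'data'
  3 -> 'run'
  4 -> 'code'

Decoded: "run code data run code"


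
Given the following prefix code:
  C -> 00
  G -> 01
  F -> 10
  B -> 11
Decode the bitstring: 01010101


Decoding step by step:
Bits 01 -> G
Bits 01 -> G
Bits 01 -> G
Bits 01 -> G


Decoded message: GGGG


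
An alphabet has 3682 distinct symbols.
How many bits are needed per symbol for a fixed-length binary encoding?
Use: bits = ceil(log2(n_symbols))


log2(3682) = 11.8463
Bracket: 2^11 = 2048 < 3682 <= 2^12 = 4096
So ceil(log2(3682)) = 12

bits = ceil(log2(3682)) = ceil(11.8463) = 12 bits


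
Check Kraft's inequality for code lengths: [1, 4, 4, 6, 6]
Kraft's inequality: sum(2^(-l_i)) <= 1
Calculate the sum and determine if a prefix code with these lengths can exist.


Sum = 2^(-1) + 2^(-4) + 2^(-4) + 2^(-6) + 2^(-6)
    = 0.5 + 0.0625 + 0.0625 + 0.015625 + 0.015625
    = 42/64 = 0.65625
Since 0.65625 <= 1, Kraft's inequality IS satisfied.
A prefix code with these lengths CAN exist.

Kraft sum = 0.65625. Satisfied.
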